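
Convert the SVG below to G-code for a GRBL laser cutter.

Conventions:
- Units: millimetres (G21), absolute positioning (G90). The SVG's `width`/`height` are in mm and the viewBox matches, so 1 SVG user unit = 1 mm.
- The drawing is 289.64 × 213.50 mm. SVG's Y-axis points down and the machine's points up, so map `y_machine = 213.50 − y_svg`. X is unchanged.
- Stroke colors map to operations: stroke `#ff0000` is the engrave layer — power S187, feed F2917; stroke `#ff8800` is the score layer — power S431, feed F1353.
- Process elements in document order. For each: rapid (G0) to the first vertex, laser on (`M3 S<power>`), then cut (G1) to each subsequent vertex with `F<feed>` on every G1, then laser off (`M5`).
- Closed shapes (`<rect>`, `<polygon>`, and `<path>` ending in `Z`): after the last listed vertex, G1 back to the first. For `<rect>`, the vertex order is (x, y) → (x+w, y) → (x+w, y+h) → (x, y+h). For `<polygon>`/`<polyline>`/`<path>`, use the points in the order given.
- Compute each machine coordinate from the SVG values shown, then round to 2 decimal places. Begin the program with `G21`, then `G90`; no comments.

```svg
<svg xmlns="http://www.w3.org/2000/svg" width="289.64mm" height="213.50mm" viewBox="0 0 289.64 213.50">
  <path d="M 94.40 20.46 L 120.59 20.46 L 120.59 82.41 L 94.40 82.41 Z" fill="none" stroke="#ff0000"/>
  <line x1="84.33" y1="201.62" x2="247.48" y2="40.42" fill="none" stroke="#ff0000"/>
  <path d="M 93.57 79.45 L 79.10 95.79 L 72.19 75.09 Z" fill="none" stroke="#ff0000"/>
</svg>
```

1 u = 1 mm; y_m = 213.50 − y.

[1] `<path>` rectangle, #ff0000→engrave S187 F2917: (94.40,193.04) → (120.59,193.04) → (120.59,131.09) → (94.40,131.09) → (94.40,193.04) (closed)

[2] `<line>` line segment, #ff0000→engrave S187 F2917: (84.33,11.88) → (247.48,173.08)

[3] `<path>` regular polygon, #ff0000→engrave S187 F2917: (93.57,134.05) → (79.10,117.71) → (72.19,138.41) → (93.57,134.05) (closed)

G21
G90
G0 X94.40 Y193.04
M3 S187
G1 X120.59 Y193.04 F2917
G1 X120.59 Y131.09 F2917
G1 X94.40 Y131.09 F2917
G1 X94.40 Y193.04 F2917
M5
G0 X84.33 Y11.88
M3 S187
G1 X247.48 Y173.08 F2917
M5
G0 X93.57 Y134.05
M3 S187
G1 X79.10 Y117.71 F2917
G1 X72.19 Y138.41 F2917
G1 X93.57 Y134.05 F2917
M5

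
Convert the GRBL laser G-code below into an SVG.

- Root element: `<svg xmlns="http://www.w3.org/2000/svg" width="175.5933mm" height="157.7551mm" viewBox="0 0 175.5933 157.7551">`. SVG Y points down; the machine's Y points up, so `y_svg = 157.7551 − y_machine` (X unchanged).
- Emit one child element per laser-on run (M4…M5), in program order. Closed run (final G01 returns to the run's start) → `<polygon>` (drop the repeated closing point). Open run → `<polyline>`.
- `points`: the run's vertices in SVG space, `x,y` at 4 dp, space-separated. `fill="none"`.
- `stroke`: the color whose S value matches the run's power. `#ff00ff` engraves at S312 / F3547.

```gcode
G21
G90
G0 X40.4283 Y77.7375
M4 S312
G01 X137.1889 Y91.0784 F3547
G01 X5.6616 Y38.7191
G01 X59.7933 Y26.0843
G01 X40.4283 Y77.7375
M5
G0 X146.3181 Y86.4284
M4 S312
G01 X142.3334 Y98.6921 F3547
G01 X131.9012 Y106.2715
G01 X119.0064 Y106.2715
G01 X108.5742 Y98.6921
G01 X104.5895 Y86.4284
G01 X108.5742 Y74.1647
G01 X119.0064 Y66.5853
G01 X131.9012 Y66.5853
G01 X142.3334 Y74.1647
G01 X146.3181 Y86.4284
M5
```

<svg xmlns="http://www.w3.org/2000/svg" width="175.5933mm" height="157.7551mm" viewBox="0 0 175.5933 157.7551">
  <polygon points="40.4283,80.0176 137.1889,66.6767 5.6616,119.0360 59.7933,131.6708" fill="none" stroke="#ff00ff"/>
  <polygon points="146.3181,71.3267 142.3334,59.0630 131.9012,51.4836 119.0064,51.4836 108.5742,59.0630 104.5895,71.3267 108.5742,83.5904 119.0064,91.1698 131.9012,91.1698 142.3334,83.5904" fill="none" stroke="#ff00ff"/>
</svg>

Each laser-on run becomes one SVG element. Flip Y back into SVG space with y_svg = 157.7551 − y_machine. Every run uses S312, so all elements get stroke `#ff00ff` (engrave).

Run 1: The run returns to its start, so emit a `<polygon>` with points (Y-flipped): 40.4283,80.0176 137.1889,66.6767 5.6616,119.0360 59.7933,131.6708.

Run 2: The run returns to its start, so emit a `<polygon>` with points (Y-flipped): 146.3181,71.3267 142.3334,59.0630 131.9012,51.4836 119.0064,51.4836 108.5742,59.0630 104.5895,71.3267 108.5742,83.5904 119.0064,91.1698 131.9012,91.1698 142.3334,83.5904.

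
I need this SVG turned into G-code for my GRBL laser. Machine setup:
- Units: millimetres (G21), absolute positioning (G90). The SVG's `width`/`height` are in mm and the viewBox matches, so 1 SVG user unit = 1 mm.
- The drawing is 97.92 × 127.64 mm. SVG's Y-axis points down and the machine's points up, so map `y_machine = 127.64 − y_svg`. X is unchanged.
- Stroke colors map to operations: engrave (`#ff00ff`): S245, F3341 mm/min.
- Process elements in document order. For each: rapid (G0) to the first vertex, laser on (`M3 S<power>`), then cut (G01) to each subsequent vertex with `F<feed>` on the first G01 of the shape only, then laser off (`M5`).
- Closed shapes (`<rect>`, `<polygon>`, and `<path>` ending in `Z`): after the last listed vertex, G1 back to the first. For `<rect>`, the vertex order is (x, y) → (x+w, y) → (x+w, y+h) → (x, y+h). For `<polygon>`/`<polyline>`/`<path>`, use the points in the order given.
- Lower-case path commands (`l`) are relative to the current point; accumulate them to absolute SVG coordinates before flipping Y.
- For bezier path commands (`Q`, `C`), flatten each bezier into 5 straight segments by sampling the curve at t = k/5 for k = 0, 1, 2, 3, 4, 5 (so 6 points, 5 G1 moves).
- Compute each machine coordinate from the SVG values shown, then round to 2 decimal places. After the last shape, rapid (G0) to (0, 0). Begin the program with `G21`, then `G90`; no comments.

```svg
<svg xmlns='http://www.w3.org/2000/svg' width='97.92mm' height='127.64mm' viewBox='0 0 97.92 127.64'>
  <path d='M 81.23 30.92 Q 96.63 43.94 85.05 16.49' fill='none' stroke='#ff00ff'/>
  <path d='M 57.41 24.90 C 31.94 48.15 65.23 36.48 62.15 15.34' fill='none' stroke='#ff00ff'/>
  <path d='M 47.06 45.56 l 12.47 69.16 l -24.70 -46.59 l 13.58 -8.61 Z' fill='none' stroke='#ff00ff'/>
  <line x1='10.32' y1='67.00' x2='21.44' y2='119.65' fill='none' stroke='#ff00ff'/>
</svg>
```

1 u = 1 mm; y_m = 127.64 − y.

[1] `<path>` quadratic bezier, #ff00ff→engrave S245 F3341: (81.23,96.72) → (86.31,93.13) → (89.23,92.78) → (90.00,95.67) → (88.60,101.79) → (85.05,111.15)

[2] `<path>` cubic bezier, #ff00ff→engrave S245 F3341: (57.41,102.74) → (48.42,92.78) → (48.96,89.97) → (54.48,93.11) → (60.39,100.96) → (62.15,112.30)

[3] `<path>` closed polygon, #ff00ff→engrave S245 F3341: (47.06,82.08) → (59.53,12.92) → (34.83,59.51) → (48.41,68.12) → (47.06,82.08) (closed)

[4] `<line>` line segment, #ff00ff→engrave S245 F3341: (10.32,60.64) → (21.44,7.99)

G21
G90
G0 X81.23 Y96.72
M3 S245
G01 X86.31 Y93.13 F3341
G01 X89.23 Y92.78
G01 X90.00 Y95.67
G01 X88.60 Y101.79
G01 X85.05 Y111.15
M5
G0 X57.41 Y102.74
M3 S245
G01 X48.42 Y92.78 F3341
G01 X48.96 Y89.97
G01 X54.48 Y93.11
G01 X60.39 Y100.96
G01 X62.15 Y112.30
M5
G0 X47.06 Y82.08
M3 S245
G01 X59.53 Y12.92 F3341
G01 X34.83 Y59.51
G01 X48.41 Y68.12
G01 X47.06 Y82.08
M5
G0 X10.32 Y60.64
M3 S245
G01 X21.44 Y7.99 F3341
M5
G0 X0.00 Y0.00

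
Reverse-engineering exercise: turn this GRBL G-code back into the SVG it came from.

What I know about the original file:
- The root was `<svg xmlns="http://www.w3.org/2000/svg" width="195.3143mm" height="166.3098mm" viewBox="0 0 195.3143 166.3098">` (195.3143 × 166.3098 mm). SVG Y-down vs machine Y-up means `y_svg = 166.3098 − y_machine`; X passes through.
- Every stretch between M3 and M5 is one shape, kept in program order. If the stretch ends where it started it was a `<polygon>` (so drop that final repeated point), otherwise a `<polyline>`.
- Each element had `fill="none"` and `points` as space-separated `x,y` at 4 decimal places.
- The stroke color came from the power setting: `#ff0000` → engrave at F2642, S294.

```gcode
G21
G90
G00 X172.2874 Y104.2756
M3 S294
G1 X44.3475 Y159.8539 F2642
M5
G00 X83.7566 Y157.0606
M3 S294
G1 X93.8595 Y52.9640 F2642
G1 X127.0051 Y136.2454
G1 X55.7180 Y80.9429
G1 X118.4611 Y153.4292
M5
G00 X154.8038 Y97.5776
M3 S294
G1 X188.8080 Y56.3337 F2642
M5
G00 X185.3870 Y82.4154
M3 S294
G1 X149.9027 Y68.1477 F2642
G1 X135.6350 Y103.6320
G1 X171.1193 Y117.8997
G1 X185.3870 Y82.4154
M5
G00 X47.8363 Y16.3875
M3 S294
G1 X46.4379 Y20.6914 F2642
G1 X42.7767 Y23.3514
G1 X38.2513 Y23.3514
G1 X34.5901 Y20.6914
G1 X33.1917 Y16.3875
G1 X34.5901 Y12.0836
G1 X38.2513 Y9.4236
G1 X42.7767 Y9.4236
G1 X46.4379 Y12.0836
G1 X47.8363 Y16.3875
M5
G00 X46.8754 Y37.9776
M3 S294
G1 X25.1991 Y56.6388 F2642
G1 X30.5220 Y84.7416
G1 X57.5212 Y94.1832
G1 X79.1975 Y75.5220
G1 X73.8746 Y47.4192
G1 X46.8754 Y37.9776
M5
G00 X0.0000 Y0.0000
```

<svg xmlns="http://www.w3.org/2000/svg" width="195.3143mm" height="166.3098mm" viewBox="0 0 195.3143 166.3098">
  <polyline points="172.2874,62.0342 44.3475,6.4559" fill="none" stroke="#ff0000"/>
  <polyline points="83.7566,9.2492 93.8595,113.3458 127.0051,30.0644 55.7180,85.3669 118.4611,12.8806" fill="none" stroke="#ff0000"/>
  <polyline points="154.8038,68.7322 188.8080,109.9761" fill="none" stroke="#ff0000"/>
  <polygon points="185.3870,83.8944 149.9027,98.1621 135.6350,62.6778 171.1193,48.4101" fill="none" stroke="#ff0000"/>
  <polygon points="47.8363,149.9223 46.4379,145.6184 42.7767,142.9584 38.2513,142.9584 34.5901,145.6184 33.1917,149.9223 34.5901,154.2262 38.2513,156.8862 42.7767,156.8862 46.4379,154.2262" fill="none" stroke="#ff0000"/>
  <polygon points="46.8754,128.3322 25.1991,109.6710 30.5220,81.5682 57.5212,72.1266 79.1975,90.7878 73.8746,118.8906" fill="none" stroke="#ff0000"/>
</svg>

Each laser-on run becomes one SVG element. Flip Y back into SVG space with y_svg = 166.3098 − y_machine. Every run uses S294, so all elements get stroke `#ff0000` (engrave).

Run 1: The run is open, so emit a `<polyline>` with points (Y-flipped): 172.2874,62.0342 44.3475,6.4559.

Run 2: The run is open, so emit a `<polyline>` with points (Y-flipped): 83.7566,9.2492 93.8595,113.3458 127.0051,30.0644 55.7180,85.3669 118.4611,12.8806.

Run 3: The run is open, so emit a `<polyline>` with points (Y-flipped): 154.8038,68.7322 188.8080,109.9761.

Run 4: The run returns to its start, so emit a `<polygon>` with points (Y-flipped): 185.3870,83.8944 149.9027,98.1621 135.6350,62.6778 171.1193,48.4101.

Run 5: The run returns to its start, so emit a `<polygon>` with points (Y-flipped): 47.8363,149.9223 46.4379,145.6184 42.7767,142.9584 38.2513,142.9584 34.5901,145.6184 33.1917,149.9223 34.5901,154.2262 38.2513,156.8862 42.7767,156.8862 46.4379,154.2262.

Run 6: The run returns to its start, so emit a `<polygon>` with points (Y-flipped): 46.8754,128.3322 25.1991,109.6710 30.5220,81.5682 57.5212,72.1266 79.1975,90.7878 73.8746,118.8906.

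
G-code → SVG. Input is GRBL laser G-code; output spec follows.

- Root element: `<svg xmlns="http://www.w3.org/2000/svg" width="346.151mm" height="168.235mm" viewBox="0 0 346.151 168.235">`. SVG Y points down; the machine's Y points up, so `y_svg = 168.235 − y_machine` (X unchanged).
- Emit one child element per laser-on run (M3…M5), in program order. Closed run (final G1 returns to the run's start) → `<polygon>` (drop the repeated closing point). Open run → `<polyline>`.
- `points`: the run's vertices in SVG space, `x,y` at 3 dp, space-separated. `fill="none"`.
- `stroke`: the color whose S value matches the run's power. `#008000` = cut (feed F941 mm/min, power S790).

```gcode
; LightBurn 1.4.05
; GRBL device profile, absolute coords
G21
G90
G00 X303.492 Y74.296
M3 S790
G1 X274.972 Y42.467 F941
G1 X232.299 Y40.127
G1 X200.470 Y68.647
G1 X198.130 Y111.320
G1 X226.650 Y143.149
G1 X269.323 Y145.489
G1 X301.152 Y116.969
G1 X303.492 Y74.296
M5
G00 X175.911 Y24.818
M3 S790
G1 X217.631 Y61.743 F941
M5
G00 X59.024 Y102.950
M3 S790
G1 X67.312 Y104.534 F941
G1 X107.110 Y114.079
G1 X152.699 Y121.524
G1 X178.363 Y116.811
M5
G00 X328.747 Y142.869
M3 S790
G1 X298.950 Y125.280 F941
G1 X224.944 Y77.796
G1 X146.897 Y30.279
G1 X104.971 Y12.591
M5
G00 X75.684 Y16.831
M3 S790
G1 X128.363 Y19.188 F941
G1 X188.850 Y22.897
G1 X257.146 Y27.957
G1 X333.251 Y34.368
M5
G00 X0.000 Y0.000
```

<svg xmlns="http://www.w3.org/2000/svg" width="346.151mm" height="168.235mm" viewBox="0 0 346.151 168.235">
  <polygon points="303.492,93.939 274.972,125.768 232.299,128.108 200.470,99.588 198.130,56.915 226.650,25.086 269.323,22.746 301.152,51.266" fill="none" stroke="#008000"/>
  <polyline points="175.911,143.417 217.631,106.492" fill="none" stroke="#008000"/>
  <polyline points="59.024,65.285 67.312,63.701 107.110,54.156 152.699,46.711 178.363,51.424" fill="none" stroke="#008000"/>
  <polyline points="328.747,25.366 298.950,42.955 224.944,90.439 146.897,137.956 104.971,155.644" fill="none" stroke="#008000"/>
  <polyline points="75.684,151.404 128.363,149.047 188.850,145.338 257.146,140.278 333.251,133.867" fill="none" stroke="#008000"/>
</svg>

Machine Y-up, SVG Y-down with viewBox height 168.235, so y_svg = 168.235 − y_machine; X carries over. Every run uses S790, so all elements get stroke `#008000` (cut).

Run 1: The run returns to its start, so emit a `<polygon>` with points (Y-flipped): 303.492,93.939 274.972,125.768 232.299,128.108 200.470,99.588 198.130,56.915 226.650,25.086 269.323,22.746 301.152,51.266.

Run 2: The run is open, so emit a `<polyline>` with points (Y-flipped): 175.911,143.417 217.631,106.492.

Run 3: The run is open, so emit a `<polyline>` with points (Y-flipped): 59.024,65.285 67.312,63.701 107.110,54.156 152.699,46.711 178.363,51.424.

Run 4: The run is open, so emit a `<polyline>` with points (Y-flipped): 328.747,25.366 298.950,42.955 224.944,90.439 146.897,137.956 104.971,155.644.

Run 5: The run is open, so emit a `<polyline>` with points (Y-flipped): 75.684,151.404 128.363,149.047 188.850,145.338 257.146,140.278 333.251,133.867.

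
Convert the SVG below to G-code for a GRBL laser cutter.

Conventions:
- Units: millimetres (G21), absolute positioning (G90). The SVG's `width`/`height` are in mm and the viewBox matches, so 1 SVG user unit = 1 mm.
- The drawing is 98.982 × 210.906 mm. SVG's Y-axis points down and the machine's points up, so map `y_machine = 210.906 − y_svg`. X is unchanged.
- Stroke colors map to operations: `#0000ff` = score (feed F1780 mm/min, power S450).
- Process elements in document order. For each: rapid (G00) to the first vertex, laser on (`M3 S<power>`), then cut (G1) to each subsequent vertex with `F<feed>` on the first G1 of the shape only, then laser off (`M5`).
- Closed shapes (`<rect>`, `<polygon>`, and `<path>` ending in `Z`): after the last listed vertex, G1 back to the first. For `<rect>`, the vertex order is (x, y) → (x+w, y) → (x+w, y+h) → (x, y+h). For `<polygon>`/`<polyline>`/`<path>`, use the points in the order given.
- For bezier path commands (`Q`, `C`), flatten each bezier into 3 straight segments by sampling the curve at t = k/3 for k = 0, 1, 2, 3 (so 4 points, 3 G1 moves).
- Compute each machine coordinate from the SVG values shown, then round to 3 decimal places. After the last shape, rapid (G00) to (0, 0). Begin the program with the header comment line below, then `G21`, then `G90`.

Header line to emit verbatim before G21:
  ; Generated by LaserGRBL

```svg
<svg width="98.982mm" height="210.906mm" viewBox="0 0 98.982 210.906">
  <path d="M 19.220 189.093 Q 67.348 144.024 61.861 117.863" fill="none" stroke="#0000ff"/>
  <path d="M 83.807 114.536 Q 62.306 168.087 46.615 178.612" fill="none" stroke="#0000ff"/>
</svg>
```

; Generated by LaserGRBL
G21
G90
G00 X19.220 Y21.813
M3 S450
G1 X45.348 Y49.758 F1780
G1 X59.562 Y73.501
G1 X61.861 Y93.043
M5
G00 X83.807 Y96.370
M3 S450
G1 X70.119 Y65.450 F1780
G1 X57.721 Y44.091
G1 X46.615 Y32.294
M5
G00 X0.000 Y0.000

1 u = 1 mm; y_m = 210.906 − y.

[1] `<path>` quadratic bezier, #0000ff→score S450 F1780: (19.220,21.813) → (45.348,49.758) → (59.562,73.501) → (61.861,93.043)

[2] `<path>` quadratic bezier, #0000ff→score S450 F1780: (83.807,96.370) → (70.119,65.450) → (57.721,44.091) → (46.615,32.294)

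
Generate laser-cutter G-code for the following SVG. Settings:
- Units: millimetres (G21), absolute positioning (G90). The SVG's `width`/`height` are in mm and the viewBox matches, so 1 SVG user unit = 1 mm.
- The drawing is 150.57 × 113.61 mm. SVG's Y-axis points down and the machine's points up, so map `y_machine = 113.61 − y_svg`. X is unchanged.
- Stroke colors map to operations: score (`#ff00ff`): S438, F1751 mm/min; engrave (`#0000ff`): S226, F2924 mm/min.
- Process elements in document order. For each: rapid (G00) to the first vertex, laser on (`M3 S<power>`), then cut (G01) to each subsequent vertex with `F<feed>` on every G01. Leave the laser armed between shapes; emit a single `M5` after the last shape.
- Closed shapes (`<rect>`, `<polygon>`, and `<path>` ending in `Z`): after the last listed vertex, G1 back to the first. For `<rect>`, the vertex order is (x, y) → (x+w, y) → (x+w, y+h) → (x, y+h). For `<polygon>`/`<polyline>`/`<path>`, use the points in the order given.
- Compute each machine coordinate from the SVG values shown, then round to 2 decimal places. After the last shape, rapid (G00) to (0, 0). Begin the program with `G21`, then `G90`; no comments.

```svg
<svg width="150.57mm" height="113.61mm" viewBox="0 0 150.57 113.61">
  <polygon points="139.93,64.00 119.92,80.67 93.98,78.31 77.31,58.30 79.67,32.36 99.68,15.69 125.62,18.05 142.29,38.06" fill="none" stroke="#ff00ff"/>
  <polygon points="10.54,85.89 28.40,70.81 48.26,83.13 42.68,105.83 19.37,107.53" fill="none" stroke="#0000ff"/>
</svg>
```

G21
G90
G00 X139.93 Y49.61
M3 S438
G01 X119.92 Y32.94 F1751
G01 X93.98 Y35.30 F1751
G01 X77.31 Y55.31 F1751
G01 X79.67 Y81.25 F1751
G01 X99.68 Y97.92 F1751
G01 X125.62 Y95.56 F1751
G01 X142.29 Y75.55 F1751
G01 X139.93 Y49.61 F1751
G00 X10.54 Y27.72
M3 S226
G01 X28.40 Y42.80 F2924
G01 X48.26 Y30.48 F2924
G01 X42.68 Y7.78 F2924
G01 X19.37 Y6.08 F2924
G01 X10.54 Y27.72 F2924
M5
G00 X0.00 Y0.00

Since the viewBox matches the mm dimensions, user units are millimetres directly. The only transform is the Y-flip y_m = 113.61 − y_svg.

Shape 1 is a regular polygon drawn with `<polygon>`. Its stroke #ff00ff means score at S438, F1751. After flipping Y the toolpath is (139.93,49.61) → (119.92,32.94) → (93.98,35.30) → (77.31,55.31) → (79.67,81.25) → (99.68,97.92) → (125.62,95.56) → (142.29,75.55) → (139.93,49.61), returning to the start.

Shape 2 is a regular polygon drawn with `<polygon>`. Its stroke #0000ff means engrave at S226, F2924. After flipping Y the toolpath is (10.54,27.72) → (28.40,42.80) → (48.26,30.48) → (42.68,7.78) → (19.37,6.08) → (10.54,27.72), returning to the start.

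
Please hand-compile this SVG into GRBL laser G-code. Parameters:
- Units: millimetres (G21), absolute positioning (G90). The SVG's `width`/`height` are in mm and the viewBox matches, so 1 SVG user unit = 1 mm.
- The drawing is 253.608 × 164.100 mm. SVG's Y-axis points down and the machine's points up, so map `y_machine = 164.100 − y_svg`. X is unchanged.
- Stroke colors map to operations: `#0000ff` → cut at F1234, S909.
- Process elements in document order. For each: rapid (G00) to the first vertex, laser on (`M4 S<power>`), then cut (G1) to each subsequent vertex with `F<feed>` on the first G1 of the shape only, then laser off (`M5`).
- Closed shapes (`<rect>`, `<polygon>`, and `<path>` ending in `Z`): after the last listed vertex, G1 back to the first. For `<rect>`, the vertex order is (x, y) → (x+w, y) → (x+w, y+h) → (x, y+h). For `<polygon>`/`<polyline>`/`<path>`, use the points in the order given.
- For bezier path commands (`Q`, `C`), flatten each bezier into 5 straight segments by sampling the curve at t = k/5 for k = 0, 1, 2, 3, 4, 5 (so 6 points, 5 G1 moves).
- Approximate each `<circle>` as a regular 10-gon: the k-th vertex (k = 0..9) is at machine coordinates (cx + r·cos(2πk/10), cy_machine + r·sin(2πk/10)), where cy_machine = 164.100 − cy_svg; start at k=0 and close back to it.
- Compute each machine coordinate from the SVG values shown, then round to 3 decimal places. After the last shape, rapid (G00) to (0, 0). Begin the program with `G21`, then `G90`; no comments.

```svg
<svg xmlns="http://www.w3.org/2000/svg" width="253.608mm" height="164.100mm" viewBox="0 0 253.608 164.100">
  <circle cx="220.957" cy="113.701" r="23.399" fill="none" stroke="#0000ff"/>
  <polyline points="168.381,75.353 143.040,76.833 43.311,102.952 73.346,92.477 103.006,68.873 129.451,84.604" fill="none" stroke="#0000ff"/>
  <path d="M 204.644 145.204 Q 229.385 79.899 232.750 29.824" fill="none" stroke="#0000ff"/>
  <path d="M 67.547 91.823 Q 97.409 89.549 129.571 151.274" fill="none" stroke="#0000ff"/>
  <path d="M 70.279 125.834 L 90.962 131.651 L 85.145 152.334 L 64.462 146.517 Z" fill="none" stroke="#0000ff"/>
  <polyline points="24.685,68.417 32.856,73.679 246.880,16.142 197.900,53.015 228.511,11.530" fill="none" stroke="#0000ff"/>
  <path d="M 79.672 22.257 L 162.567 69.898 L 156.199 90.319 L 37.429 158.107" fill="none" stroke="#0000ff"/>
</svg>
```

viewBox `0 0 253.608 164.100` with mm width/height → 1 unit = 1 mm. Flip: y_m = 164.100 − y_svg.

**Shape 1** — `<circle>` circle, stroke `#0000ff` → cut (S909, F1234). Machine vertices: (244.356,50.399) → (239.887,64.153) → (228.188,72.653) → (213.726,72.653) → (202.027,64.153) → (197.558,50.399) → (202.027,36.645) → (213.726,28.145) → (228.188,28.145) → (239.887,36.645) → (244.356,50.399). Closed: final G1 returns to the first vertex.

**Shape 2** — `<polyline>` open polyline, stroke `#0000ff` → cut (S909, F1234). Machine vertices: (168.381,88.747) → (143.040,87.267) → (43.311,61.148) → (73.346,71.623) → (103.006,95.227) → (129.451,79.496). Open path.

**Shape 3** — `<path>` quadratic bezier, stroke `#0000ff` → cut (S909, F1234). Control points (SVG): P0=(204.644,145.204), P1=(229.385,79.899), P2=(232.750,29.824); sampled at t=k/5. Machine vertices: (204.644,18.896) → (213.685,44.409) → (221.017,68.703) → (226.638,91.779) → (230.549,113.637) → (232.750,134.276). Open path.

**Shape 4** — `<path>` quadratic bezier, stroke `#0000ff` → cut (S909, F1234). Control points (SVG): P0=(67.547,91.823), P1=(97.409,89.549), P2=(129.571,151.274); sampled at t=k/5. Machine vertices: (67.547,72.277) → (79.584,70.627) → (91.805,63.856) → (104.209,51.966) → (116.798,34.956) → (129.571,12.826). Open path.

**Shape 5** — `<path>` regular polygon, stroke `#0000ff` → cut (S909, F1234). Machine vertices: (70.279,38.266) → (90.962,32.449) → (85.145,11.766) → (64.462,17.583) → (70.279,38.266). Closed: final G1 returns to the first vertex.

**Shape 6** — `<polyline>` open polyline, stroke `#0000ff` → cut (S909, F1234). Machine vertices: (24.685,95.683) → (32.856,90.421) → (246.880,147.958) → (197.900,111.085) → (228.511,152.570). Open path.

**Shape 7** — `<path>` open polyline, stroke `#0000ff` → cut (S909, F1234). Machine vertices: (79.672,141.843) → (162.567,94.202) → (156.199,73.781) → (37.429,5.993). Open path.

G21
G90
G00 X244.356 Y50.399
M4 S909
G1 X239.887 Y64.153 F1234
G1 X228.188 Y72.653
G1 X213.726 Y72.653
G1 X202.027 Y64.153
G1 X197.558 Y50.399
G1 X202.027 Y36.645
G1 X213.726 Y28.145
G1 X228.188 Y28.145
G1 X239.887 Y36.645
G1 X244.356 Y50.399
M5
G00 X168.381 Y88.747
M4 S909
G1 X143.040 Y87.267 F1234
G1 X43.311 Y61.148
G1 X73.346 Y71.623
G1 X103.006 Y95.227
G1 X129.451 Y79.496
M5
G00 X204.644 Y18.896
M4 S909
G1 X213.685 Y44.409 F1234
G1 X221.017 Y68.703
G1 X226.638 Y91.779
G1 X230.549 Y113.637
G1 X232.750 Y134.276
M5
G00 X67.547 Y72.277
M4 S909
G1 X79.584 Y70.627 F1234
G1 X91.805 Y63.856
G1 X104.209 Y51.966
G1 X116.798 Y34.956
G1 X129.571 Y12.826
M5
G00 X70.279 Y38.266
M4 S909
G1 X90.962 Y32.449 F1234
G1 X85.145 Y11.766
G1 X64.462 Y17.583
G1 X70.279 Y38.266
M5
G00 X24.685 Y95.683
M4 S909
G1 X32.856 Y90.421 F1234
G1 X246.880 Y147.958
G1 X197.900 Y111.085
G1 X228.511 Y152.570
M5
G00 X79.672 Y141.843
M4 S909
G1 X162.567 Y94.202 F1234
G1 X156.199 Y73.781
G1 X37.429 Y5.993
M5
G00 X0.000 Y0.000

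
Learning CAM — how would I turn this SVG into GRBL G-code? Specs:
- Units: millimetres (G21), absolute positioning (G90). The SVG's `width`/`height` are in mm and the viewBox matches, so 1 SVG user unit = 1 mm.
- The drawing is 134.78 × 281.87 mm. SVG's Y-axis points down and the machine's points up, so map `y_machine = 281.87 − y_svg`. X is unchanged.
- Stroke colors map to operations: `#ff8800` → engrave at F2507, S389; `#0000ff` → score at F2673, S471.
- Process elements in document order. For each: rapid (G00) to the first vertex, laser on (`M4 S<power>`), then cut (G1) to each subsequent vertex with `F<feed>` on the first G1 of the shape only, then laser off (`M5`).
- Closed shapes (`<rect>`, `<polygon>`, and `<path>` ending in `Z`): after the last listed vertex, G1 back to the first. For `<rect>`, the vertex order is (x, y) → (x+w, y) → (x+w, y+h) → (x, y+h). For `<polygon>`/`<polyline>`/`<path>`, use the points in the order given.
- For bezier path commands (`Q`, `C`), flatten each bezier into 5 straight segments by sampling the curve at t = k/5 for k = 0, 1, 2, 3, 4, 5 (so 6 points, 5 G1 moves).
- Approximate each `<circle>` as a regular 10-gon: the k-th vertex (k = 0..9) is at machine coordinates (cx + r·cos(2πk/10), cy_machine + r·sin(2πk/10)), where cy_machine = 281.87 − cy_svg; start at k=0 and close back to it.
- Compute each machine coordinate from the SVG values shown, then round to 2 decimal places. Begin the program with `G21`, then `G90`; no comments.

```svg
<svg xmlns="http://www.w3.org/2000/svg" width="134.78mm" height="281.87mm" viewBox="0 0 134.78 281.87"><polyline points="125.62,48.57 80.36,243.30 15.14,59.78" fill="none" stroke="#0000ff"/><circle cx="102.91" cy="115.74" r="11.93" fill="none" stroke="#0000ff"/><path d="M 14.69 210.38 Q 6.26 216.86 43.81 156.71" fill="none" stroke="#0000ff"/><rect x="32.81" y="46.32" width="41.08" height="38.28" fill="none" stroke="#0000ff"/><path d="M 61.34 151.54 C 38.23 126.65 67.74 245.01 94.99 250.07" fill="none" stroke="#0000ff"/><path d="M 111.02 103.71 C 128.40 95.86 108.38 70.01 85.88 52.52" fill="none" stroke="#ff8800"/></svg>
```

Since the viewBox matches the mm dimensions, user units are millimetres directly. The only transform is the Y-flip y_m = 281.87 − y_svg.

Shape 1 is a open polyline drawn with `<polyline>`. Its stroke #0000ff means score at S471, F2673. After flipping Y the toolpath is (125.62,233.30) → (80.36,38.57) → (15.14,222.09).

Shape 2 is a circle drawn with `<circle>`. Its stroke #0000ff means score at S471, F2673. After flipping Y the toolpath is (114.84,166.13) → (112.56,173.14) → (106.60,177.48) → (99.22,177.48) → (93.26,173.14) → (90.98,166.13) → (93.26,159.12) → (99.22,154.78) → (106.60,154.78) → (112.56,159.12) → (114.84,166.13), returning to the start.

Shape 3 is a quadratic bezier drawn with `<path>`. Its stroke #0000ff means score at S471, F2673. After flipping Y the toolpath is (14.69,71.49) → (13.16,71.56) → (15.30,76.97) → (21.13,87.70) → (30.63,103.77) → (43.81,125.16).

Shape 4 is a rectangle drawn with `<rect>`. Its stroke #0000ff means score at S471, F2673. After flipping Y the toolpath is (32.81,235.55) → (73.89,235.55) → (73.89,197.27) → (32.81,197.27) → (32.81,235.55), returning to the start.

Shape 5 is a cubic bezier drawn with `<path>`. Its stroke #0000ff means score at S471, F2673. After flipping Y the toolpath is (61.34,130.33) → (53.35,130.13) → (55.35,107.86) → (64.72,75.84) → (78.81,46.38) → (94.99,31.80).

Shape 6 is a cubic bezier drawn with `<path>`. Its stroke #ff8800 means engrave at S389, F2507. After flipping Y the toolpath is (111.02,178.16) → (117.24,184.82) → (116.16,194.53) → (109.45,206.04) → (98.80,218.06) → (85.88,229.35).

G21
G90
G00 X125.62 Y233.30
M4 S471
G1 X80.36 Y38.57 F2673
G1 X15.14 Y222.09
M5
G00 X114.84 Y166.13
M4 S471
G1 X112.56 Y173.14 F2673
G1 X106.60 Y177.48
G1 X99.22 Y177.48
G1 X93.26 Y173.14
G1 X90.98 Y166.13
G1 X93.26 Y159.12
G1 X99.22 Y154.78
G1 X106.60 Y154.78
G1 X112.56 Y159.12
G1 X114.84 Y166.13
M5
G00 X14.69 Y71.49
M4 S471
G1 X13.16 Y71.56 F2673
G1 X15.30 Y76.97
G1 X21.13 Y87.70
G1 X30.63 Y103.77
G1 X43.81 Y125.16
M5
G00 X32.81 Y235.55
M4 S471
G1 X73.89 Y235.55 F2673
G1 X73.89 Y197.27
G1 X32.81 Y197.27
G1 X32.81 Y235.55
M5
G00 X61.34 Y130.33
M4 S471
G1 X53.35 Y130.13 F2673
G1 X55.35 Y107.86
G1 X64.72 Y75.84
G1 X78.81 Y46.38
G1 X94.99 Y31.80
M5
G00 X111.02 Y178.16
M4 S389
G1 X117.24 Y184.82 F2507
G1 X116.16 Y194.53
G1 X109.45 Y206.04
G1 X98.80 Y218.06
G1 X85.88 Y229.35
M5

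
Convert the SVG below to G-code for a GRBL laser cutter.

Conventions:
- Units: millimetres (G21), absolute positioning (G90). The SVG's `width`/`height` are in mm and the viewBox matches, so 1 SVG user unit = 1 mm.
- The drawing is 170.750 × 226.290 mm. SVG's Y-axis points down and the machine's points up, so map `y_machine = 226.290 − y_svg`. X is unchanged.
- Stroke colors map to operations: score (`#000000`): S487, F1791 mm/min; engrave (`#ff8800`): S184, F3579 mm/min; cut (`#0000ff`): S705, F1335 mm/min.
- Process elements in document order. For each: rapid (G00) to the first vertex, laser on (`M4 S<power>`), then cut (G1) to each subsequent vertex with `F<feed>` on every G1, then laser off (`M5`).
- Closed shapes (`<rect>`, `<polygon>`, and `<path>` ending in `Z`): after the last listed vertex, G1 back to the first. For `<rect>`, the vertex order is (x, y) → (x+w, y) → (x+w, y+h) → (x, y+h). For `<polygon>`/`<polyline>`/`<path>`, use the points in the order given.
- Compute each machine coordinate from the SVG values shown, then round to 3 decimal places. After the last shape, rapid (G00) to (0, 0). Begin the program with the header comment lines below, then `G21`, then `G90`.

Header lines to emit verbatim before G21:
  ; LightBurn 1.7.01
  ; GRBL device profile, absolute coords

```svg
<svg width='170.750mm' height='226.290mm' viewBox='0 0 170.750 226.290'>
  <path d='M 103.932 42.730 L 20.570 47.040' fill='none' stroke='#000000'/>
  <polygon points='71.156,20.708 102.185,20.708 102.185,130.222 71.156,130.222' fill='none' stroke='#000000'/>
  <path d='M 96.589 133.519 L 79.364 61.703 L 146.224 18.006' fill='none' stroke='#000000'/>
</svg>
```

1 u = 1 mm; y_m = 226.290 − y.

[1] `<path>` line segment, #000000→score S487 F1791: (103.932,183.560) → (20.570,179.250)

[2] `<polygon>` rectangle, #000000→score S487 F1791: (71.156,205.582) → (102.185,205.582) → (102.185,96.068) → (71.156,96.068) → (71.156,205.582) (closed)

[3] `<path>` open polyline, #000000→score S487 F1791: (96.589,92.771) → (79.364,164.587) → (146.224,208.284)

; LightBurn 1.7.01
; GRBL device profile, absolute coords
G21
G90
G00 X103.932 Y183.560
M4 S487
G1 X20.570 Y179.250 F1791
M5
G00 X71.156 Y205.582
M4 S487
G1 X102.185 Y205.582 F1791
G1 X102.185 Y96.068 F1791
G1 X71.156 Y96.068 F1791
G1 X71.156 Y205.582 F1791
M5
G00 X96.589 Y92.771
M4 S487
G1 X79.364 Y164.587 F1791
G1 X146.224 Y208.284 F1791
M5
G00 X0.000 Y0.000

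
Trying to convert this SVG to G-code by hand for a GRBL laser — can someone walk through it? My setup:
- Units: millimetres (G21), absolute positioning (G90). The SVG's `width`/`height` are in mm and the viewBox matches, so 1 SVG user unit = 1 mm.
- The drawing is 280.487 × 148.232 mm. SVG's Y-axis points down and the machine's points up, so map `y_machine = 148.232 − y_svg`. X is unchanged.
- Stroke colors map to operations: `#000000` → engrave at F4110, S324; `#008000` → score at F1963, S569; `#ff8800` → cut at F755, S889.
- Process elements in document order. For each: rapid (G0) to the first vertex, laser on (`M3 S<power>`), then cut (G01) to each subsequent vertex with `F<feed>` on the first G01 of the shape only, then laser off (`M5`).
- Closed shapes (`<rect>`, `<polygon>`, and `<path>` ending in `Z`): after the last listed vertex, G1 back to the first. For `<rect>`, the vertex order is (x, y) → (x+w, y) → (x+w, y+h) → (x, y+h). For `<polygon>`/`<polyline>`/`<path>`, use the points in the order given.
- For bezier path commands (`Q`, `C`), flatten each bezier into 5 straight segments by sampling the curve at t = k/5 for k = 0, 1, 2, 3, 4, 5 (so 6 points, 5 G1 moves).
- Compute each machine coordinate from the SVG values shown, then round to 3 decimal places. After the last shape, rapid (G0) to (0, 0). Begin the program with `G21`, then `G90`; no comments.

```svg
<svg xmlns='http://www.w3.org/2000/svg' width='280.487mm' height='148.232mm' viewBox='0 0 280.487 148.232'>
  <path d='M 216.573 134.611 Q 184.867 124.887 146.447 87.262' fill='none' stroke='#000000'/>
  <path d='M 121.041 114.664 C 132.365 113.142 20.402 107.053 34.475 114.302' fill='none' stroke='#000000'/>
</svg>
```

G21
G90
G0 X216.573 Y13.621
M3 S324
G01 X203.622 Y18.627 F4110
G01 X190.134 Y25.864
G01 X176.109 Y35.334
G01 X161.546 Y47.036
G01 X146.447 Y60.970
M5
G0 X121.041 Y33.568
M3 S324
G01 X115.036 Y34.886 F4110
G01 X91.409 Y36.441
G01 X62.128 Y37.372
G01 X39.161 Y36.822
G01 X34.475 Y33.930
M5
G0 X0.000 Y0.000

viewBox `0 0 280.487 148.232` with mm width/height → 1 unit = 1 mm. Flip: y_m = 148.232 − y_svg.

**Shape 1** — `<path>` quadratic bezier, stroke `#000000` → engrave (S324, F4110). Control points (SVG): P0=(216.573,134.611), P1=(184.867,124.887), P2=(146.447,87.262); sampled at t=k/5. Machine vertices: (216.573,13.621) → (203.622,18.627) → (190.134,25.864) → (176.109,35.334) → (161.546,47.036) → (146.447,60.970). Open path.

**Shape 2** — `<path>` cubic bezier, stroke `#000000` → engrave (S324, F4110). Control points (SVG): P0=(121.041,114.664), P1=(132.365,113.142), P2=(20.402,107.053), P3=(34.475,114.302); sampled at t=k/5. Machine vertices: (121.041,33.568) → (115.036,34.886) → (91.409,36.441) → (62.128,37.372) → (39.161,36.822) → (34.475,33.930). Open path.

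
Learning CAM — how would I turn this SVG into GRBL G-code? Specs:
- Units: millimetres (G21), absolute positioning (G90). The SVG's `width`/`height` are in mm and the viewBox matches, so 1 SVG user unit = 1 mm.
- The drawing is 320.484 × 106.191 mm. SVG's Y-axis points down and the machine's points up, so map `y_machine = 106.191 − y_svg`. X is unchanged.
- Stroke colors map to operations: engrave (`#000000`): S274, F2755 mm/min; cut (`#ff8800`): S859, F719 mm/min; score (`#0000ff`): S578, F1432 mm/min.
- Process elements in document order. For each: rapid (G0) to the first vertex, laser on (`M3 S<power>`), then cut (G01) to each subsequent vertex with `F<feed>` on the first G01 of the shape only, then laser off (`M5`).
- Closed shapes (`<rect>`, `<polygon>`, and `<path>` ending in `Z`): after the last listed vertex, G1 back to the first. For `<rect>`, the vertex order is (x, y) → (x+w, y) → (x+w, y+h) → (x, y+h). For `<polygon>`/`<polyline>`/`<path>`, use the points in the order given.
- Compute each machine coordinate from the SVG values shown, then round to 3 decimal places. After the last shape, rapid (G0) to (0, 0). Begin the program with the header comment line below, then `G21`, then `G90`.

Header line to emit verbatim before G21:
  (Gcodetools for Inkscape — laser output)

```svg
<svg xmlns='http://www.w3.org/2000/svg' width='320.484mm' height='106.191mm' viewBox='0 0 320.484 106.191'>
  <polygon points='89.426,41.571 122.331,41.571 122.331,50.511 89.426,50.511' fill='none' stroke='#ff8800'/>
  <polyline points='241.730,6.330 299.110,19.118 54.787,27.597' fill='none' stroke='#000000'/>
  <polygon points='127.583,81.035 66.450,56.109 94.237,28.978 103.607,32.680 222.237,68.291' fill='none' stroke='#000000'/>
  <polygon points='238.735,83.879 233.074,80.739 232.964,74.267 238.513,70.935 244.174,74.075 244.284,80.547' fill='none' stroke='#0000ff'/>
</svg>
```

(Gcodetools for Inkscape — laser output)
G21
G90
G0 X89.426 Y64.620
M3 S859
G01 X122.331 Y64.620 F719
G01 X122.331 Y55.680
G01 X89.426 Y55.680
G01 X89.426 Y64.620
M5
G0 X241.730 Y99.861
M3 S274
G01 X299.110 Y87.073 F2755
G01 X54.787 Y78.594
M5
G0 X127.583 Y25.156
M3 S274
G01 X66.450 Y50.082 F2755
G01 X94.237 Y77.213
G01 X103.607 Y73.511
G01 X222.237 Y37.900
G01 X127.583 Y25.156
M5
G0 X238.735 Y22.312
M3 S578
G01 X233.074 Y25.452 F1432
G01 X232.964 Y31.924
G01 X238.513 Y35.256
G01 X244.174 Y32.116
G01 X244.284 Y25.644
G01 X238.735 Y22.312
M5
G0 X0.000 Y0.000

Since the viewBox matches the mm dimensions, user units are millimetres directly. The only transform is the Y-flip y_m = 106.191 − y_svg.

Shape 1 is a rectangle drawn with `<polygon>`. Its stroke #ff8800 means cut at S859, F719. After flipping Y the toolpath is (89.426,64.620) → (122.331,64.620) → (122.331,55.680) → (89.426,55.680) → (89.426,64.620), returning to the start.

Shape 2 is a open polyline drawn with `<polyline>`. Its stroke #000000 means engrave at S274, F2755. After flipping Y the toolpath is (241.730,99.861) → (299.110,87.073) → (54.787,78.594).

Shape 3 is a closed polygon drawn with `<polygon>`. Its stroke #000000 means engrave at S274, F2755. After flipping Y the toolpath is (127.583,25.156) → (66.450,50.082) → (94.237,77.213) → (103.607,73.511) → (222.237,37.900) → (127.583,25.156), returning to the start.

Shape 4 is a regular polygon drawn with `<polygon>`. Its stroke #0000ff means score at S578, F1432. After flipping Y the toolpath is (238.735,22.312) → (233.074,25.452) → (232.964,31.924) → (238.513,35.256) → (244.174,32.116) → (244.284,25.644) → (238.735,22.312), returning to the start.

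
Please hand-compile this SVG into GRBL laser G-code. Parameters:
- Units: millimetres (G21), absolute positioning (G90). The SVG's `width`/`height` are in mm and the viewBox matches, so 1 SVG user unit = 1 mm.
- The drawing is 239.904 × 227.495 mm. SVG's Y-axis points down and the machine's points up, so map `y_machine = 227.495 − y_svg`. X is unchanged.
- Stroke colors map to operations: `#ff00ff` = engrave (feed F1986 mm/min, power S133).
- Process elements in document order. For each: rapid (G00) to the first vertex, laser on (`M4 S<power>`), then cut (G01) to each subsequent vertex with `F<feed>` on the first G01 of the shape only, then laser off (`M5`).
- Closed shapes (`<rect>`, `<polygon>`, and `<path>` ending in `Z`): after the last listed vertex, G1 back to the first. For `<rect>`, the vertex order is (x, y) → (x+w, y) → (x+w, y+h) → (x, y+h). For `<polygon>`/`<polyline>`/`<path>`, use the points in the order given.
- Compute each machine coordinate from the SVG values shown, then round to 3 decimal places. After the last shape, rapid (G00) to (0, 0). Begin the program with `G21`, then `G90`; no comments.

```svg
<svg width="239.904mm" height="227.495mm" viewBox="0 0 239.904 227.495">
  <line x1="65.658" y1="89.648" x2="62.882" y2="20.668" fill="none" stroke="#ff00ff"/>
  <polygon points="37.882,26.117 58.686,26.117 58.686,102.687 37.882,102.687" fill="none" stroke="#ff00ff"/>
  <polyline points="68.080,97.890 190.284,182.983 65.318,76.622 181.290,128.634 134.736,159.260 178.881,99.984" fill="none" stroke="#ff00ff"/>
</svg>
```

viewBox `0 0 239.904 227.495` with mm width/height → 1 unit = 1 mm. Flip: y_m = 227.495 − y_svg.

**Shape 1** — `<line>` line segment, stroke `#ff00ff` → engrave (S133, F1986). Machine vertices: (65.658,137.847) → (62.882,206.827). Open path.

**Shape 2** — `<polygon>` rectangle, stroke `#ff00ff` → engrave (S133, F1986). Machine vertices: (37.882,201.378) → (58.686,201.378) → (58.686,124.808) → (37.882,124.808) → (37.882,201.378). Closed: final G1 returns to the first vertex.

**Shape 3** — `<polyline>` open polyline, stroke `#ff00ff` → engrave (S133, F1986). Machine vertices: (68.080,129.605) → (190.284,44.512) → (65.318,150.873) → (181.290,98.861) → (134.736,68.235) → (178.881,127.511). Open path.

G21
G90
G00 X65.658 Y137.847
M4 S133
G01 X62.882 Y206.827 F1986
M5
G00 X37.882 Y201.378
M4 S133
G01 X58.686 Y201.378 F1986
G01 X58.686 Y124.808
G01 X37.882 Y124.808
G01 X37.882 Y201.378
M5
G00 X68.080 Y129.605
M4 S133
G01 X190.284 Y44.512 F1986
G01 X65.318 Y150.873
G01 X181.290 Y98.861
G01 X134.736 Y68.235
G01 X178.881 Y127.511
M5
G00 X0.000 Y0.000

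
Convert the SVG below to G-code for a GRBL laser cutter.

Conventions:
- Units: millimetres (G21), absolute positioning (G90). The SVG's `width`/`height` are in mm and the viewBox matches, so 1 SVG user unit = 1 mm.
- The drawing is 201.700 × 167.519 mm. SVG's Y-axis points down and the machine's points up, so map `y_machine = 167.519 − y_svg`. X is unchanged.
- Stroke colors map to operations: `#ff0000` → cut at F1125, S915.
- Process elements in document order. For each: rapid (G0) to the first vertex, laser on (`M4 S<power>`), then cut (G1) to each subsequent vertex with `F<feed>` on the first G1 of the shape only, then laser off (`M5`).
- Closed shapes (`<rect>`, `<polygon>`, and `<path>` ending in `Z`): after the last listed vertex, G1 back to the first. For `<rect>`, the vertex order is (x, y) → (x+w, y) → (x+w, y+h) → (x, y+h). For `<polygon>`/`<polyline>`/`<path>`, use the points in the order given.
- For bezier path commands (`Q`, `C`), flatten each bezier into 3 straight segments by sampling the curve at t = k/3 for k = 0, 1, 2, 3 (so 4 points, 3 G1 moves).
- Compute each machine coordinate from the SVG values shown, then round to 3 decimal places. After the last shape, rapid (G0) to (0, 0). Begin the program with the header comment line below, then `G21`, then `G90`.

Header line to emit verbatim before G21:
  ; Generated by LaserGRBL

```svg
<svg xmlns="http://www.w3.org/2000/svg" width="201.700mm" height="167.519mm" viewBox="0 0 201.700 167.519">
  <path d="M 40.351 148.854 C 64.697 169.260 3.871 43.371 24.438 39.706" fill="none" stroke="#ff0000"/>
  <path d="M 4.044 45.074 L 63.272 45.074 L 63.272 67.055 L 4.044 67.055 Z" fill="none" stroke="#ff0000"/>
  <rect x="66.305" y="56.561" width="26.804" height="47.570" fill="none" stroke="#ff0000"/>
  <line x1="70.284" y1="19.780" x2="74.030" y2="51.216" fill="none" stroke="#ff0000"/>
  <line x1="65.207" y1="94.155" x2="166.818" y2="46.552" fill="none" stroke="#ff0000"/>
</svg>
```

viewBox `0 0 201.700 167.519` with mm width/height → 1 unit = 1 mm. Flip: y_m = 167.519 − y_svg.

**Shape 1** — `<path>` cubic bezier, stroke `#ff0000` → cut (S915, F1125). Control points (SVG): P0=(40.351,148.854), P1=(64.697,169.260), P2=(3.871,43.371), P3=(24.438,39.706); sampled at t=k/3. Machine vertices: (40.351,18.665) → (42.475,37.079) → (24.833,93.352) → (24.438,127.813). Open path.

**Shape 2** — `<path>` rectangle, stroke `#ff0000` → cut (S915, F1125). Machine vertices: (4.044,122.445) → (63.272,122.445) → (63.272,100.464) → (4.044,100.464) → (4.044,122.445). Closed: final G1 returns to the first vertex.

**Shape 3** — `<rect>` rectangle, stroke `#ff0000` → cut (S915, F1125). Machine vertices: (66.305,110.958) → (93.109,110.958) → (93.109,63.388) → (66.305,63.388) → (66.305,110.958). Closed: final G1 returns to the first vertex.

**Shape 4** — `<line>` line segment, stroke `#ff0000` → cut (S915, F1125). Machine vertices: (70.284,147.739) → (74.030,116.303). Open path.

**Shape 5** — `<line>` line segment, stroke `#ff0000` → cut (S915, F1125). Machine vertices: (65.207,73.364) → (166.818,120.967). Open path.

; Generated by LaserGRBL
G21
G90
G0 X40.351 Y18.665
M4 S915
G1 X42.475 Y37.079 F1125
G1 X24.833 Y93.352
G1 X24.438 Y127.813
M5
G0 X4.044 Y122.445
M4 S915
G1 X63.272 Y122.445 F1125
G1 X63.272 Y100.464
G1 X4.044 Y100.464
G1 X4.044 Y122.445
M5
G0 X66.305 Y110.958
M4 S915
G1 X93.109 Y110.958 F1125
G1 X93.109 Y63.388
G1 X66.305 Y63.388
G1 X66.305 Y110.958
M5
G0 X70.284 Y147.739
M4 S915
G1 X74.030 Y116.303 F1125
M5
G0 X65.207 Y73.364
M4 S915
G1 X166.818 Y120.967 F1125
M5
G0 X0.000 Y0.000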